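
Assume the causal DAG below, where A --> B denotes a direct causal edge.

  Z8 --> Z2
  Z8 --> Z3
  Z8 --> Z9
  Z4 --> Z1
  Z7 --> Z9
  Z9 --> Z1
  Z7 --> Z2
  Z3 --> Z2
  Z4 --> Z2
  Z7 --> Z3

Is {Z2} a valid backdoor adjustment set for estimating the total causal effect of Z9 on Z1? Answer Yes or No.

Backdoor paths from Z9 to Z1 (paths whose first edge points into Z9):
  P1: Z9 <- Z7 -> Z3 <- Z8 -> Z2 <- Z4 -> Z1
  P2: Z9 <- Z7 -> Z3 -> Z2 <- Z4 -> Z1
  P3: Z9 <- Z7 -> Z2 <- Z4 -> Z1
  P4: Z9 <- Z8 -> Z3 <- Z7 -> Z2 <- Z4 -> Z1
  P5: Z9 <- Z8 -> Z3 -> Z2 <- Z4 -> Z1
  P6: Z9 <- Z8 -> Z2 <- Z4 -> Z1
Condition 1 (no descendant of Z9 in the set): holds — descendants of Z9 are {Z1}; none are in {Z2}.
Condition 2 (every backdoor path blocked by {Z2}):
  P1: open — collider(s) Z3, Z2 are conditioned on (or have a conditioned descendant) and no non-collider on the path is in the set.
  P2: open — collider(s) Z2 are conditioned on (or have a conditioned descendant) and no non-collider on the path is in the set.
  P3: open — collider(s) Z2 are conditioned on (or have a conditioned descendant) and no non-collider on the path is in the set.
  P4: open — collider(s) Z3, Z2 are conditioned on (or have a conditioned descendant) and no non-collider on the path is in the set.
  P5: open — collider(s) Z2 are conditioned on (or have a conditioned descendant) and no non-collider on the path is in the set.
  P6: open — collider(s) Z2 are conditioned on (or have a conditioned descendant) and no non-collider on the path is in the set.
{Z2} does not satisfy the backdoor criterion.

No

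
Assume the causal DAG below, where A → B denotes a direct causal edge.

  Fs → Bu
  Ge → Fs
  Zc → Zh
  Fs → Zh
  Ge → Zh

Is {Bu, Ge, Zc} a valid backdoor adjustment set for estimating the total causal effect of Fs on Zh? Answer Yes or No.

No

Backdoor paths from Fs to Zh (paths whose first edge points into Fs):
  P1: Fs <- Ge -> Zh
Condition 1 (no descendant of Fs in the set): FAILS — Bu is a descendant of Fs.
Condition 2 (every backdoor path blocked by {Bu, Ge, Zc}):
  P1: blocked at fork node Ge ∈ conditioning set.
{Bu, Ge, Zc} does not satisfy the backdoor criterion.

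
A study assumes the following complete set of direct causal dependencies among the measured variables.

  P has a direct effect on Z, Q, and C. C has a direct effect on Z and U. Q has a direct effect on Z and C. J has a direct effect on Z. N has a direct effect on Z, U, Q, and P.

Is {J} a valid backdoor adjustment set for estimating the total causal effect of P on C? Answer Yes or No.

Backdoor paths from P to C (paths whose first edge points into P):
  P1: P <- N -> Q -> C
  P2: P <- N -> Q -> Z <- C
  P3: P <- N -> U <- C
  P4: P <- N -> Z <- Q -> C
  P5: P <- N -> Z <- C
Condition 1 (no descendant of P in the set): holds — descendants of P are {C, Q, U, Z}; none are in {J}.
Condition 2 (every backdoor path blocked by {J}):
  P1: open — no interior node is in the conditioning set.
  P2: blocked at collider Z (neither it nor any descendant is in the conditioning set).
  P3: blocked at collider U (neither it nor any descendant is in the conditioning set).
  P4: blocked at collider Z (neither it nor any descendant is in the conditioning set).
  P5: blocked at collider Z (neither it nor any descendant is in the conditioning set).
{J} does not satisfy the backdoor criterion.

No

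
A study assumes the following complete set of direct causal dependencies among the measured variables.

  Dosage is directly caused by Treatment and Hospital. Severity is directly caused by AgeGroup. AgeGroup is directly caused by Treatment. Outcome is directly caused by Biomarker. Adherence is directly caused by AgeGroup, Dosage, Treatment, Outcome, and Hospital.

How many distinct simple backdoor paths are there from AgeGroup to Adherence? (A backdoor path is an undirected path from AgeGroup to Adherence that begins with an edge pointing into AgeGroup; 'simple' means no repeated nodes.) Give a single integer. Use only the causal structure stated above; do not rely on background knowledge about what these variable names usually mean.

3

A backdoor path from AgeGroup to Adherence is any simple undirected path whose first edge points into AgeGroup (i.e. leaves AgeGroup via a parent).
Parents of AgeGroup: {Treatment}.
Enumerating:
  P1: AgeGroup <- Treatment -> Dosage <- Hospital -> Adherence
  P2: AgeGroup <- Treatment -> Dosage -> Adherence
  P3: AgeGroup <- Treatment -> Adherence
That exhausts the simple backdoor paths. Count: 3.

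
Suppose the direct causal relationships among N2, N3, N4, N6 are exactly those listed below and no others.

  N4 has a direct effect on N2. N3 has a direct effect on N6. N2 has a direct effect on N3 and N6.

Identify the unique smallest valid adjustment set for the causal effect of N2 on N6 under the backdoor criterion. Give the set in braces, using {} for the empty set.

{}

Variables eligible for adjustment (non-descendants of N2, excluding N2 and N6): {N4}.
Backdoor paths from N2 to N6:
  (none)
With no backdoor paths the empty set already satisfies the criterion, and it is trivially minimal.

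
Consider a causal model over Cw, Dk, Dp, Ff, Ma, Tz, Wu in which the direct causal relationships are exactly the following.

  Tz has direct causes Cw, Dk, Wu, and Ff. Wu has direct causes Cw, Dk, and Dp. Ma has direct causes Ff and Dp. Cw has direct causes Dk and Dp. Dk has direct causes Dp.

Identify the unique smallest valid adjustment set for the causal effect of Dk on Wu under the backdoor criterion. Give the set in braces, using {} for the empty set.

{Dp}

Variables eligible for adjustment (non-descendants of Dk, excluding Dk and Wu): {Dp, Ff, Ma}.
Backdoor paths from Dk to Wu:
  P1: Dk <- Dp -> Ma <- Ff -> Tz <- Cw -> Wu
  P2: Dk <- Dp -> Ma <- Ff -> Tz <- Wu
  P3: Dk <- Dp -> Cw -> Wu
  P4: Dk <- Dp -> Cw -> Tz <- Wu
  P5: Dk <- Dp -> Wu
The empty set is not sufficient: P3 (Dk <- Dp -> Cw -> Wu) has no collider blocking it and no conditioned non-collider, so it is open.
Try {Dp}:
  P1: blocked at fork node Dp ∈ conditioning set.
  P2: blocked at fork node Dp ∈ conditioning set.
  P3: blocked at fork node Dp ∈ conditioning set.
  P4: blocked at fork node Dp ∈ conditioning set.
  P5: blocked at fork node Dp ∈ conditioning set.
{Dp} contains no descendant of Dk and blocks every backdoor path.
No other singleton works — e.g. {Ff} leaves P3 open — so {Dp} is the unique smallest valid adjustment set.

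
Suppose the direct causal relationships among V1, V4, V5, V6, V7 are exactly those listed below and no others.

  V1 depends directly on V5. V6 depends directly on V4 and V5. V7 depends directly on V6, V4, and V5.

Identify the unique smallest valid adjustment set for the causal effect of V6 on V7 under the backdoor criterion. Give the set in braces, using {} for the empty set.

{V4, V5}

Variables eligible for adjustment (non-descendants of V6, excluding V6 and V7): {V1, V4, V5}.
Backdoor paths from V6 to V7:
  P1: V6 <- V5 -> V7
  P2: V6 <- V4 -> V7
The empty set is not sufficient: P1 (V6 <- V5 -> V7) has no collider blocking it and no conditioned non-collider, so it is open.
Try {V4, V5}:
  P1: blocked at fork node V5 ∈ conditioning set.
  P2: blocked at fork node V4 ∈ conditioning set.
{V4, V5} contains no descendant of V6 and blocks every backdoor path.
Every element of {V4, V5} is needed (dropping V4 leaves P2 open; dropping V5 leaves P1 open), so no proper subset is valid.
Among all size-2 subsets of the eligible variables, only {V4, V5} blocks every backdoor path, so it is the unique smallest valid adjustment set.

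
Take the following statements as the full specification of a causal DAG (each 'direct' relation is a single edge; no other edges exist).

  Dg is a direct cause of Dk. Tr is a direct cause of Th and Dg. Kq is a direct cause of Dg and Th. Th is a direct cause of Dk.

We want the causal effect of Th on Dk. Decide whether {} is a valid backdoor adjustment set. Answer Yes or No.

No

Backdoor paths from Th to Dk (paths whose first edge points into Th):
  P1: Th <- Kq -> Dg -> Dk
  P2: Th <- Tr -> Dg -> Dk
Condition 1 (no descendant of Th in the set): holds — descendants of Th are {Dk}; none are in {}.
Condition 2 (every backdoor path blocked by {}):
  P1: open — no interior node is in the conditioning set.
  P2: open — no interior node is in the conditioning set.
{} does not satisfy the backdoor criterion.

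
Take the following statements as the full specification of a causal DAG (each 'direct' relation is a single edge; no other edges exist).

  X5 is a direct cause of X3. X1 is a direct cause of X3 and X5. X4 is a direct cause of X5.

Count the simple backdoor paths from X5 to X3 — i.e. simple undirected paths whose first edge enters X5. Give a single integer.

1

A backdoor path from X5 to X3 is any simple undirected path whose first edge points into X5 (i.e. leaves X5 via a parent).
Parents of X5: {X1, X4}.
Enumerating:
  P1: X5 <- X1 -> X3
That exhausts the simple backdoor paths. Count: 1.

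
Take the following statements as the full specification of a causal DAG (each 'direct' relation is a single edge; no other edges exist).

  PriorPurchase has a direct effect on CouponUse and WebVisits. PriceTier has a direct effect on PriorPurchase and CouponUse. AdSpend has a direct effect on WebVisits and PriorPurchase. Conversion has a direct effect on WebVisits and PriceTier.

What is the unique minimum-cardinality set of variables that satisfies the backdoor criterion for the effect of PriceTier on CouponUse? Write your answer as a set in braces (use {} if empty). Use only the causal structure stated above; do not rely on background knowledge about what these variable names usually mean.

Variables eligible for adjustment (non-descendants of PriceTier, excluding PriceTier and CouponUse): {AdSpend, Conversion}.
Backdoor paths from PriceTier to CouponUse:
  P1: PriceTier <- Conversion -> WebVisits <- AdSpend -> PriorPurchase -> CouponUse
  P2: PriceTier <- Conversion -> WebVisits <- PriorPurchase -> CouponUse
Each backdoor path contains an unconditioned collider, so every path is already blocked with the empty conditioning set:
  P1: blocked at collider WebVisits (neither it nor any descendant is in the conditioning set).
  P2: blocked at collider WebVisits (neither it nor any descendant is in the conditioning set).
The empty set is therefore the unique smallest valid set.

{}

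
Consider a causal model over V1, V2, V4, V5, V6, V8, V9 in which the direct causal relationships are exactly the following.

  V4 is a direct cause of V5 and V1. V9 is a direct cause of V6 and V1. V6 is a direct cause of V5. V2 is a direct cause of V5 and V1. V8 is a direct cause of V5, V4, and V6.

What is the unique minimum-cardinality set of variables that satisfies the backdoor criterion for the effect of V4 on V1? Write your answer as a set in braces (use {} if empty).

{}

Variables eligible for adjustment (non-descendants of V4, excluding V4 and V1): {V2, V6, V8, V9}.
Backdoor paths from V4 to V1:
  P1: V4 <- V8 -> V6 <- V9 -> V1
  P2: V4 <- V8 -> V6 -> V5 <- V2 -> V1
  P3: V4 <- V8 -> V5 <- V2 -> V1
  P4: V4 <- V8 -> V5 <- V6 <- V9 -> V1
Each backdoor path contains an unconditioned collider, so every path is already blocked with the empty conditioning set:
  P1: blocked at collider V6 (neither it nor any descendant is in the conditioning set).
  P2: blocked at collider V5 (neither it nor any descendant is in the conditioning set).
  P3: blocked at collider V5 (neither it nor any descendant is in the conditioning set).
  P4: blocked at collider V5 (neither it nor any descendant is in the conditioning set).
The empty set is therefore the unique smallest valid set.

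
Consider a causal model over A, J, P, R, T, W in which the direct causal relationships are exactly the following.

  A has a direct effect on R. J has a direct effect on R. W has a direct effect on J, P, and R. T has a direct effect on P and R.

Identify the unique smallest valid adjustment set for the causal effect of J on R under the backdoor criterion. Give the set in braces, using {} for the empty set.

Variables eligible for adjustment (non-descendants of J, excluding J and R): {A, P, T, W}.
Backdoor paths from J to R:
  P1: J <- W -> R
  P2: J <- W -> P <- T -> R
The empty set is not sufficient: P1 (J <- W -> R) has no collider blocking it and no conditioned non-collider, so it is open.
Try {W}:
  P1: blocked at fork node W ∈ conditioning set.
  P2: blocked at fork node W ∈ conditioning set.
{W} contains no descendant of J and blocks every backdoor path.
No other singleton works — e.g. {T} leaves P1 open — so {W} is the unique smallest valid adjustment set.

{W}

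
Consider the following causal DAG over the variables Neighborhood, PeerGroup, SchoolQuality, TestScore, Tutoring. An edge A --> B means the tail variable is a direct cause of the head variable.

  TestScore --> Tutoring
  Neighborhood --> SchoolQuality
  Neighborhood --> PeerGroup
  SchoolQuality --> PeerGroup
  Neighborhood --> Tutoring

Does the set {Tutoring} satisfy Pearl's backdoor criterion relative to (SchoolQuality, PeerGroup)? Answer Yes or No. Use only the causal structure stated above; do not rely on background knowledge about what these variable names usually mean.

Backdoor paths from SchoolQuality to PeerGroup (paths whose first edge points into SchoolQuality):
  P1: SchoolQuality <- Neighborhood -> PeerGroup
Condition 1 (no descendant of SchoolQuality in the set): holds — descendants of SchoolQuality are {PeerGroup}; none are in {Tutoring}.
Condition 2 (every backdoor path blocked by {Tutoring}):
  P1: open — no interior node is in the conditioning set.
{Tutoring} does not satisfy the backdoor criterion.

No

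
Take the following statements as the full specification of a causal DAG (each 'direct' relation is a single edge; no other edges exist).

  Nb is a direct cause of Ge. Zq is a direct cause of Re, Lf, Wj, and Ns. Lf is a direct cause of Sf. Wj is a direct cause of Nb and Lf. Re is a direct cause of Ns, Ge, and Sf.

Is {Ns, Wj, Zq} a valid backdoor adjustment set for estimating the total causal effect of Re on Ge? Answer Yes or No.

No

Backdoor paths from Re to Ge (paths whose first edge points into Re):
  P1: Re <- Zq -> Wj -> Nb -> Ge
  P2: Re <- Zq -> Lf <- Wj -> Nb -> Ge
Condition 1 (no descendant of Re in the set): FAILS — Ns is a descendant of Re.
Condition 2 (every backdoor path blocked by {Ns, Wj, Zq}):
  P1: blocked at fork node Zq ∈ conditioning set.
  P2: blocked at fork node Zq ∈ conditioning set.
{Ns, Wj, Zq} does not satisfy the backdoor criterion.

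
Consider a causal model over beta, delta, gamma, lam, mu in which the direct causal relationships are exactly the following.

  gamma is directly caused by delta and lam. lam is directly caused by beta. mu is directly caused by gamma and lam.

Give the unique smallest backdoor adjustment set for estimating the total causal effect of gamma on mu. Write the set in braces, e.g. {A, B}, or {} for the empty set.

Variables eligible for adjustment (non-descendants of gamma, excluding gamma and mu): {beta, delta, lam}.
Backdoor paths from gamma to mu:
  P1: gamma <- lam -> mu
The empty set is not sufficient: P1 (gamma <- lam -> mu) has no collider blocking it and no conditioned non-collider, so it is open.
Try {lam}:
  P1: blocked at fork node lam ∈ conditioning set.
{lam} contains no descendant of gamma and blocks every backdoor path.
No other singleton works — e.g. {delta} leaves P1 open — so {lam} is the unique smallest valid adjustment set.

{lam}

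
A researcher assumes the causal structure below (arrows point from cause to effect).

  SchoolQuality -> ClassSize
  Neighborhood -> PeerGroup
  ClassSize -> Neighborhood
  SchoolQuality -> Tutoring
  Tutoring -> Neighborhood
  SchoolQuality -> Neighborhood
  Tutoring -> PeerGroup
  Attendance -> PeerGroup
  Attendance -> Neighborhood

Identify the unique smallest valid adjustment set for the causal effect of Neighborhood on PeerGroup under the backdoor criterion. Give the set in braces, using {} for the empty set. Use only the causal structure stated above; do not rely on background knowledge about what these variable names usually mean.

Variables eligible for adjustment (non-descendants of Neighborhood, excluding Neighborhood and PeerGroup): {Attendance, ClassSize, SchoolQuality, Tutoring}.
Backdoor paths from Neighborhood to PeerGroup:
  P1: Neighborhood <- SchoolQuality -> Tutoring -> PeerGroup
  P2: Neighborhood <- Attendance -> PeerGroup
  P3: Neighborhood <- Tutoring -> PeerGroup
  P4: Neighborhood <- ClassSize <- SchoolQuality -> Tutoring -> PeerGroup
The empty set is not sufficient: P1 (Neighborhood <- SchoolQuality -> Tutoring -> PeerGroup) has no collider blocking it and no conditioned non-collider, so it is open.
Try {Attendance, Tutoring}:
  P1: blocked at chain node Tutoring ∈ conditioning set.
  P2: blocked at fork node Attendance ∈ conditioning set.
  P3: blocked at fork node Tutoring ∈ conditioning set.
  P4: blocked at chain node Tutoring ∈ conditioning set.
{Attendance, Tutoring} contains no descendant of Neighborhood and blocks every backdoor path.
Every element of {Attendance, Tutoring} is needed (dropping Attendance leaves P2 open; dropping Tutoring leaves P1 open), so no proper subset is valid.
Among all size-2 subsets of the eligible variables, only {Attendance, Tutoring} blocks every backdoor path, so it is the unique smallest valid adjustment set.

{Attendance, Tutoring}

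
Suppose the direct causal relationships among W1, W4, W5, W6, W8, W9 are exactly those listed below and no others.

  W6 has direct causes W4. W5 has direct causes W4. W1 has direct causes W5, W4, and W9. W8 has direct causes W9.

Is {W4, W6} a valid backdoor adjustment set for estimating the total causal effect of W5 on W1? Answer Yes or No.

Backdoor paths from W5 to W1 (paths whose first edge points into W5):
  P1: W5 <- W4 -> W1
Condition 1 (no descendant of W5 in the set): holds — descendants of W5 are {W1}; none are in {W4, W6}.
Condition 2 (every backdoor path blocked by {W4, W6}):
  P1: blocked at fork node W4 ∈ conditioning set.
{W4, W6} satisfies the backdoor criterion.

Yes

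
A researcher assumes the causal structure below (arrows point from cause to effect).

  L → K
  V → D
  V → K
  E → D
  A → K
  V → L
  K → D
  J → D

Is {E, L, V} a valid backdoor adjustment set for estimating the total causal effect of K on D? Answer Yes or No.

Yes

Backdoor paths from K to D (paths whose first edge points into K):
  P1: K <- V -> D
  P2: K <- L <- V -> D
Condition 1 (no descendant of K in the set): holds — descendants of K are {D}; none are in {E, L, V}.
Condition 2 (every backdoor path blocked by {E, L, V}):
  P1: blocked at fork node V ∈ conditioning set.
  P2: blocked at chain node L ∈ conditioning set.
{E, L, V} satisfies the backdoor criterion.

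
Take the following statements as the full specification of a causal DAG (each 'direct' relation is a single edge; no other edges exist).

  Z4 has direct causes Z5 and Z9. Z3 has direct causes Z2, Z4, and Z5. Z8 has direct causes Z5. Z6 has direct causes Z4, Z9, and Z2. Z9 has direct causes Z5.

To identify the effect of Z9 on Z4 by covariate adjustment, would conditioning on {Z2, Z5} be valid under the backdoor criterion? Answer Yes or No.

Yes

Backdoor paths from Z9 to Z4 (paths whose first edge points into Z9):
  P1: Z9 <- Z5 -> Z4
  P2: Z9 <- Z5 -> Z3 <- Z4
  P3: Z9 <- Z5 -> Z3 <- Z2 -> Z6 <- Z4
Condition 1 (no descendant of Z9 in the set): holds — descendants of Z9 are {Z3, Z4, Z6}; none are in {Z2, Z5}.
Condition 2 (every backdoor path blocked by {Z2, Z5}):
  P1: blocked at fork node Z5 ∈ conditioning set.
  P2: blocked at fork node Z5 ∈ conditioning set.
  P3: blocked at fork node Z5 ∈ conditioning set.
{Z2, Z5} satisfies the backdoor criterion.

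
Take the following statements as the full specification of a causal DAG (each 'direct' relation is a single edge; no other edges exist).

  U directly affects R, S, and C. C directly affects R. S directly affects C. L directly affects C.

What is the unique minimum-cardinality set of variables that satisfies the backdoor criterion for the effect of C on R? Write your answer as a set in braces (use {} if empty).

{U}

Variables eligible for adjustment (non-descendants of C, excluding C and R): {L, S, U}.
Backdoor paths from C to R:
  P1: C <- U -> R
  P2: C <- S <- U -> R
The empty set is not sufficient: P1 (C <- U -> R) has no collider blocking it and no conditioned non-collider, so it is open.
Try {U}:
  P1: blocked at fork node U ∈ conditioning set.
  P2: blocked at fork node U ∈ conditioning set.
{U} contains no descendant of C and blocks every backdoor path.
No other singleton works — e.g. {S} leaves P1 open — so {U} is the unique smallest valid adjustment set.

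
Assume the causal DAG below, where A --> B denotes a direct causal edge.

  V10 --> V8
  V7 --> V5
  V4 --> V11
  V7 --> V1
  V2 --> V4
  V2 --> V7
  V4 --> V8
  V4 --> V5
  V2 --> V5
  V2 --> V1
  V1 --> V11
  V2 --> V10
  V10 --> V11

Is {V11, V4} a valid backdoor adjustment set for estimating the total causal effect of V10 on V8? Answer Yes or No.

Backdoor paths from V10 to V8 (paths whose first edge points into V10):
  P1: V10 <- V2 -> V4 -> V8
  P2: V10 <- V2 -> V7 -> V5 <- V4 -> V8
  P3: V10 <- V2 -> V7 -> V1 -> V11 <- V4 -> V8
  P4: V10 <- V2 -> V5 <- V4 -> V8
  P5: V10 <- V2 -> V5 <- V7 -> V1 -> V11 <- V4 -> V8
  P6: V10 <- V2 -> V1 <- V7 -> V5 <- V4 -> V8
  P7: V10 <- V2 -> V1 -> V11 <- V4 -> V8
Condition 1 (no descendant of V10 in the set): FAILS — V11 is a descendant of V10.
Condition 2 (every backdoor path blocked by {V11, V4}):
  P1: blocked at chain node V4 ∈ conditioning set.
  P2: blocked at collider V5 (neither it nor any descendant is in the conditioning set).
  P3: blocked at fork node V4 ∈ conditioning set.
  P4: blocked at collider V5 (neither it nor any descendant is in the conditioning set).
  P5: blocked at collider V5 (neither it nor any descendant is in the conditioning set).
  P6: blocked at collider V5 (neither it nor any descendant is in the conditioning set).
  P7: blocked at fork node V4 ∈ conditioning set.
{V11, V4} does not satisfy the backdoor criterion.

No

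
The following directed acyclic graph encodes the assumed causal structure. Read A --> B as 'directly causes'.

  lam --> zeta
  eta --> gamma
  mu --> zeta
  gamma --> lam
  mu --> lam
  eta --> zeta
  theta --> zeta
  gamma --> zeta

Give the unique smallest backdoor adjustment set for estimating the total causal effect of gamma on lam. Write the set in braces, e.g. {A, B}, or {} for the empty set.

{}

Variables eligible for adjustment (non-descendants of gamma, excluding gamma and lam): {eta, mu, theta}.
Backdoor paths from gamma to lam:
  P1: gamma <- eta -> zeta <- mu -> lam
  P2: gamma <- eta -> zeta <- lam
Each backdoor path contains an unconditioned collider, so every path is already blocked with the empty conditioning set:
  P1: blocked at collider zeta (neither it nor any descendant is in the conditioning set).
  P2: blocked at collider zeta (neither it nor any descendant is in the conditioning set).
The empty set is therefore the unique smallest valid set.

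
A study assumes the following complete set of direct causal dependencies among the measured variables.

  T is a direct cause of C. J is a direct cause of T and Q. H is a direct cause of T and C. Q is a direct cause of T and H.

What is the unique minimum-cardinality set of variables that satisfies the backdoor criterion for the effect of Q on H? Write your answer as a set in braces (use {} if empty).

Variables eligible for adjustment (non-descendants of Q, excluding Q and H): {J}.
Backdoor paths from Q to H:
  P1: Q <- J -> T <- H
  P2: Q <- J -> T -> C <- H
Each backdoor path contains an unconditioned collider, so every path is already blocked with the empty conditioning set:
  P1: blocked at collider T (neither it nor any descendant is in the conditioning set).
  P2: blocked at collider C (neither it nor any descendant is in the conditioning set).
The empty set is therefore the unique smallest valid set.

{}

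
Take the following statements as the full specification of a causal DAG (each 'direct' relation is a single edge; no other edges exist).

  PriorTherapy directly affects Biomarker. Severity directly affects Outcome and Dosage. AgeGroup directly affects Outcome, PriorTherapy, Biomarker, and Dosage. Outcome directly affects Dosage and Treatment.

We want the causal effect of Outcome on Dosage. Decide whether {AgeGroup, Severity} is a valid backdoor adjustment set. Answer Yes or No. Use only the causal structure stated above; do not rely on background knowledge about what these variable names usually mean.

Yes

Backdoor paths from Outcome to Dosage (paths whose first edge points into Outcome):
  P1: Outcome <- AgeGroup -> Dosage
  P2: Outcome <- Severity -> Dosage
Condition 1 (no descendant of Outcome in the set): holds — descendants of Outcome are {Dosage, Treatment}; none are in {AgeGroup, Severity}.
Condition 2 (every backdoor path blocked by {AgeGroup, Severity}):
  P1: blocked at fork node AgeGroup ∈ conditioning set.
  P2: blocked at fork node Severity ∈ conditioning set.
{AgeGroup, Severity} satisfies the backdoor criterion.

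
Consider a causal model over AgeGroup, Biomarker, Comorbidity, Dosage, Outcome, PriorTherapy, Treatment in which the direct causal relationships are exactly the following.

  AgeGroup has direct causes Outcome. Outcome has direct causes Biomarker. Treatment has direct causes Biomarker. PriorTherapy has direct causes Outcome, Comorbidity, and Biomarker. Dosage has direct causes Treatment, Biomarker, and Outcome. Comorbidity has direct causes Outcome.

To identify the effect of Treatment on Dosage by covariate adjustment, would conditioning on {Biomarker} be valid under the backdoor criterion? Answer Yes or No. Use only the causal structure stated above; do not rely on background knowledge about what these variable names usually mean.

Yes

Backdoor paths from Treatment to Dosage (paths whose first edge points into Treatment):
  P1: Treatment <- Biomarker -> Outcome -> Dosage
  P2: Treatment <- Biomarker -> Dosage
  P3: Treatment <- Biomarker -> PriorTherapy <- Outcome -> Dosage
  P4: Treatment <- Biomarker -> PriorTherapy <- Comorbidity <- Outcome -> Dosage
Condition 1 (no descendant of Treatment in the set): holds — descendants of Treatment are {Dosage}; none are in {Biomarker}.
Condition 2 (every backdoor path blocked by {Biomarker}):
  P1: blocked at fork node Biomarker ∈ conditioning set.
  P2: blocked at fork node Biomarker ∈ conditioning set.
  P3: blocked at fork node Biomarker ∈ conditioning set.
  P4: blocked at fork node Biomarker ∈ conditioning set.
{Biomarker} satisfies the backdoor criterion.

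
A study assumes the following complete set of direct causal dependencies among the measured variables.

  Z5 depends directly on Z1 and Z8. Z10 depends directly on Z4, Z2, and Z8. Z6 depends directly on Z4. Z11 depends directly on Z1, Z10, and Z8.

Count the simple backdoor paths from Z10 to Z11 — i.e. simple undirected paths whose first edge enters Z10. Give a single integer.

A backdoor path from Z10 to Z11 is any simple undirected path whose first edge points into Z10 (i.e. leaves Z10 via a parent).
Parents of Z10: {Z2, Z4, Z8}.
Enumerating:
  P1: Z10 <- Z8 -> Z5 <- Z1 -> Z11
  P2: Z10 <- Z8 -> Z11
That exhausts the simple backdoor paths. Count: 2.

2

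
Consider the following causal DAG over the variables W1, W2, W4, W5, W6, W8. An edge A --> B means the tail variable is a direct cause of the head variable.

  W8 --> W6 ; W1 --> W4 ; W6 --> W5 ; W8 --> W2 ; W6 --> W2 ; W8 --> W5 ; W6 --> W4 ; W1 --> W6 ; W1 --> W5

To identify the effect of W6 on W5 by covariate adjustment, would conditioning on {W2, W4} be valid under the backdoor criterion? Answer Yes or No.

Backdoor paths from W6 to W5 (paths whose first edge points into W6):
  P1: W6 <- W1 -> W5
  P2: W6 <- W8 -> W5
Condition 1 (no descendant of W6 in the set): FAILS — W2 and W4 are descendants of W6.
Condition 2 (every backdoor path blocked by {W2, W4}):
  P1: open — no interior node is in the conditioning set.
  P2: open — no interior node is in the conditioning set.
{W2, W4} does not satisfy the backdoor criterion.

No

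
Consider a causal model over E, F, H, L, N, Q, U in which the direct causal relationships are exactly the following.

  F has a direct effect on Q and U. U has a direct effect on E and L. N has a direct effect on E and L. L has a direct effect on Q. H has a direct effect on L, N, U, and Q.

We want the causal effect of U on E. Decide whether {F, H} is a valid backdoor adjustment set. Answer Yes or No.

Yes

Backdoor paths from U to E (paths whose first edge points into U):
  P1: U <- H -> N -> E
  P2: U <- H -> L <- N -> E
  P3: U <- H -> Q <- L <- N -> E
  P4: U <- F -> Q <- H -> N -> E
  P5: U <- F -> Q <- H -> L <- N -> E
  P6: U <- F -> Q <- L <- H -> N -> E
  P7: U <- F -> Q <- L <- N -> E
Condition 1 (no descendant of U in the set): holds — descendants of U are {E, L, Q}; none are in {F, H}.
Condition 2 (every backdoor path blocked by {F, H}):
  P1: blocked at fork node H ∈ conditioning set.
  P2: blocked at fork node H ∈ conditioning set.
  P3: blocked at fork node H ∈ conditioning set.
  P4: blocked at fork node F ∈ conditioning set.
  P5: blocked at fork node F ∈ conditioning set.
  P6: blocked at fork node F ∈ conditioning set.
  P7: blocked at fork node F ∈ conditioning set.
{F, H} satisfies the backdoor criterion.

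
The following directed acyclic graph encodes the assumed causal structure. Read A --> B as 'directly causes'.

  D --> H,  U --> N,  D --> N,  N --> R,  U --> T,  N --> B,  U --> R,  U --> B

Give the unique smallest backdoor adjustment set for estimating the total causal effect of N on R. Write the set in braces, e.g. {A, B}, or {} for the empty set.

Variables eligible for adjustment (non-descendants of N, excluding N and R): {D, H, T, U}.
Backdoor paths from N to R:
  P1: N <- U -> R
The empty set is not sufficient: P1 (N <- U -> R) has no collider blocking it and no conditioned non-collider, so it is open.
Try {U}:
  P1: blocked at fork node U ∈ conditioning set.
{U} contains no descendant of N and blocks every backdoor path.
No other singleton works — e.g. {D} leaves P1 open — so {U} is the unique smallest valid adjustment set.

{U}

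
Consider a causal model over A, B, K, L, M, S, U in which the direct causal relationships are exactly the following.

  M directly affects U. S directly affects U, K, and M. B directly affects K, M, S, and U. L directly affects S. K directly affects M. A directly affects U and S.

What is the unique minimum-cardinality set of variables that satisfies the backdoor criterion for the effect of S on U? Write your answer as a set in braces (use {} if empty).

Variables eligible for adjustment (non-descendants of S, excluding S and U): {A, B, L}.
Backdoor paths from S to U:
  P1: S <- A -> U
  P2: S <- B -> K -> M -> U
  P3: S <- B -> M -> U
  P4: S <- B -> U
The empty set is not sufficient: P1 (S <- A -> U) has no collider blocking it and no conditioned non-collider, so it is open.
Try {A, B}:
  P1: blocked at fork node A ∈ conditioning set.
  P2: blocked at fork node B ∈ conditioning set.
  P3: blocked at fork node B ∈ conditioning set.
  P4: blocked at fork node B ∈ conditioning set.
{A, B} contains no descendant of S and blocks every backdoor path.
Every element of {A, B} is needed (dropping A leaves P1 open; dropping B leaves P2 open), so no proper subset is valid.
Among all size-2 subsets of the eligible variables, only {A, B} blocks every backdoor path, so it is the unique smallest valid adjustment set.

{A, B}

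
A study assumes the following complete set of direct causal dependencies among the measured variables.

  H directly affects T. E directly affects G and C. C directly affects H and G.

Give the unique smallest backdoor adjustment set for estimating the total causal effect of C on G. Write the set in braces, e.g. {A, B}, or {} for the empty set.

{E}

Variables eligible for adjustment (non-descendants of C, excluding C and G): {E}.
Backdoor paths from C to G:
  P1: C <- E -> G
The empty set is not sufficient: P1 (C <- E -> G) has no collider blocking it and no conditioned non-collider, so it is open.
Try {E}:
  P1: blocked at fork node E ∈ conditioning set.
{E} contains no descendant of C and blocks every backdoor path.
{E} is the unique smallest valid adjustment set.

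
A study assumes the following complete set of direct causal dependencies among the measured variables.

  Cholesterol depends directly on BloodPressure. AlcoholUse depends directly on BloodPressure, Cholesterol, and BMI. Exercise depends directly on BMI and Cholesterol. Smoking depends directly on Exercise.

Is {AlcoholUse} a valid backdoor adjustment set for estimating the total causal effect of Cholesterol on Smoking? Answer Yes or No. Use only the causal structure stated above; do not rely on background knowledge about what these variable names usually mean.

No

Backdoor paths from Cholesterol to Smoking (paths whose first edge points into Cholesterol):
  P1: Cholesterol <- BloodPressure -> AlcoholUse <- BMI -> Exercise -> Smoking
Condition 1 (no descendant of Cholesterol in the set): FAILS — AlcoholUse is a descendant of Cholesterol.
Condition 2 (every backdoor path blocked by {AlcoholUse}):
  P1: open — collider(s) AlcoholUse are conditioned on (or have a conditioned descendant) and no non-collider on the path is in the set.
{AlcoholUse} does not satisfy the backdoor criterion.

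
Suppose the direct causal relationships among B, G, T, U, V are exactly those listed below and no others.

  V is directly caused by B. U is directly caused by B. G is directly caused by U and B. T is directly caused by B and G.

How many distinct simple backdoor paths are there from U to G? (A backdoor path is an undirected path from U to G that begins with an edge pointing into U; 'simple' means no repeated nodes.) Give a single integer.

A backdoor path from U to G is any simple undirected path whose first edge points into U (i.e. leaves U via a parent).
Parents of U: {B}.
Enumerating:
  P1: U <- B -> G
  P2: U <- B -> T <- G
That exhausts the simple backdoor paths. Count: 2.

2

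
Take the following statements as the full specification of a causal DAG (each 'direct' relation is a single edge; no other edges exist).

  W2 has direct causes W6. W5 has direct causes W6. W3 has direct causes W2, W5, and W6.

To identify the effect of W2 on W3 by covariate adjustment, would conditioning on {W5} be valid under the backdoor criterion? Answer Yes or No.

Backdoor paths from W2 to W3 (paths whose first edge points into W2):
  P1: W2 <- W6 -> W5 -> W3
  P2: W2 <- W6 -> W3
Condition 1 (no descendant of W2 in the set): holds — descendants of W2 are {W3}; none are in {W5}.
Condition 2 (every backdoor path blocked by {W5}):
  P1: blocked at chain node W5 ∈ conditioning set.
  P2: open — no interior node is in the conditioning set.
{W5} does not satisfy the backdoor criterion.

No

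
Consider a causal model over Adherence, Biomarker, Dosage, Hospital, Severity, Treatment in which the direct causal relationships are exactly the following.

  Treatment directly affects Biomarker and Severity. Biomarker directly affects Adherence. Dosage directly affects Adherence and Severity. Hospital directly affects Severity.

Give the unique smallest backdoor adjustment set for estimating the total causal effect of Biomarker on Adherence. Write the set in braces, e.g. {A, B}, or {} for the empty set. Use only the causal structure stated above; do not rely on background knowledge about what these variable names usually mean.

{}

Variables eligible for adjustment (non-descendants of Biomarker, excluding Biomarker and Adherence): {Dosage, Hospital, Severity, Treatment}.
Backdoor paths from Biomarker to Adherence:
  P1: Biomarker <- Treatment -> Severity <- Dosage -> Adherence
Each backdoor path contains an unconditioned collider, so every path is already blocked with the empty conditioning set:
  P1: blocked at collider Severity (neither it nor any descendant is in the conditioning set).
The empty set is therefore the unique smallest valid set.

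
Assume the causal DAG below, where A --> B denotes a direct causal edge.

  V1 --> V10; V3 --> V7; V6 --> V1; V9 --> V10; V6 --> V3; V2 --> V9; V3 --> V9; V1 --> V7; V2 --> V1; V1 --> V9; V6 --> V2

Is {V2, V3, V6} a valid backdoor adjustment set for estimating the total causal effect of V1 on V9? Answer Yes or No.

Yes

Backdoor paths from V1 to V9 (paths whose first edge points into V1):
  P1: V1 <- V6 -> V2 -> V9
  P2: V1 <- V6 -> V3 -> V9
  P3: V1 <- V2 <- V6 -> V3 -> V9
  P4: V1 <- V2 -> V9
Condition 1 (no descendant of V1 in the set): holds — descendants of V1 are {V10, V7, V9}; none are in {V2, V3, V6}.
Condition 2 (every backdoor path blocked by {V2, V3, V6}):
  P1: blocked at fork node V6 ∈ conditioning set.
  P2: blocked at fork node V6 ∈ conditioning set.
  P3: blocked at chain node V2 ∈ conditioning set.
  P4: blocked at fork node V2 ∈ conditioning set.
{V2, V3, V6} satisfies the backdoor criterion.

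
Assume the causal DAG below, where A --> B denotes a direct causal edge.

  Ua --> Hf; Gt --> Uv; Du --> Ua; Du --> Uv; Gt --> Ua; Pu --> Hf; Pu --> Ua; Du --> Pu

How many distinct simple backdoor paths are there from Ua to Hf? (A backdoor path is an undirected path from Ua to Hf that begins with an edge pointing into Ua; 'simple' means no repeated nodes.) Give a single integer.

3

A backdoor path from Ua to Hf is any simple undirected path whose first edge points into Ua (i.e. leaves Ua via a parent).
Parents of Ua: {Du, Gt, Pu}.
Enumerating:
  P1: Ua <- Gt -> Uv <- Du -> Pu -> Hf
  P2: Ua <- Du -> Pu -> Hf
  P3: Ua <- Pu -> Hf
That exhausts the simple backdoor paths. Count: 3.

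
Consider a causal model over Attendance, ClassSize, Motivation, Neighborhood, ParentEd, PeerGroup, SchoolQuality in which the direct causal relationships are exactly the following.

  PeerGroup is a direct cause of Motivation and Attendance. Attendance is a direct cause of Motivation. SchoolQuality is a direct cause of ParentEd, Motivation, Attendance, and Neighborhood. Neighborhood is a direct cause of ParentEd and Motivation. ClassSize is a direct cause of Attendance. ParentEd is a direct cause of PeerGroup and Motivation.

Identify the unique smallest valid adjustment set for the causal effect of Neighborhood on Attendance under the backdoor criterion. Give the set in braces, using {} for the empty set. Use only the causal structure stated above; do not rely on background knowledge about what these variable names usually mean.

{SchoolQuality}

Variables eligible for adjustment (non-descendants of Neighborhood, excluding Neighborhood and Attendance): {ClassSize, SchoolQuality}.
Backdoor paths from Neighborhood to Attendance:
  P1: Neighborhood <- SchoolQuality -> ParentEd -> PeerGroup -> Attendance
  P2: Neighborhood <- SchoolQuality -> ParentEd -> PeerGroup -> Motivation <- Attendance
  P3: Neighborhood <- SchoolQuality -> ParentEd -> Motivation <- PeerGroup -> Attendance
  P4: Neighborhood <- SchoolQuality -> ParentEd -> Motivation <- Attendance
  P5: Neighborhood <- SchoolQuality -> Attendance
  P6: Neighborhood <- SchoolQuality -> Motivation <- ParentEd -> PeerGroup -> Attendance
  P7: Neighborhood <- SchoolQuality -> Motivation <- PeerGroup -> Attendance
  P8: Neighborhood <- SchoolQuality -> Motivation <- Attendance
The empty set is not sufficient: P1 (Neighborhood <- SchoolQuality -> ParentEd -> PeerGroup -> Attendance) has no collider blocking it and no conditioned non-collider, so it is open.
Try {SchoolQuality}:
  P1: blocked at fork node SchoolQuality ∈ conditioning set.
  P2: blocked at fork node SchoolQuality ∈ conditioning set.
  P3: blocked at fork node SchoolQuality ∈ conditioning set.
  P4: blocked at fork node SchoolQuality ∈ conditioning set.
  P5: blocked at fork node SchoolQuality ∈ conditioning set.
  P6: blocked at fork node SchoolQuality ∈ conditioning set.
  P7: blocked at fork node SchoolQuality ∈ conditioning set.
  P8: blocked at fork node SchoolQuality ∈ conditioning set.
{SchoolQuality} contains no descendant of Neighborhood and blocks every backdoor path.
No other singleton works — e.g. {ClassSize} leaves P1 open — so {SchoolQuality} is the unique smallest valid adjustment set.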